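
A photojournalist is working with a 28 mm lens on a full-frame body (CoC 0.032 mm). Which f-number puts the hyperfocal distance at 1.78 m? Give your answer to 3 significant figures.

Rearrange H = f²/(N·c) + f for N: N = f² / ((H − f)·c).
N = 28² / ((1780 − 28) × 0.032) = 784 / 56.06 ≈ 14.

f/14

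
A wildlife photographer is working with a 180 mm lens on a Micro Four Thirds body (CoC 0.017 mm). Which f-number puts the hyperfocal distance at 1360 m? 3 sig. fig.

f/1.40

Rearrange H = f²/(N·c) + f for N: N = f² / ((H − f)·c).
N = 180² / ((1360000 − 180) × 0.017) = 32400 / 23117 ≈ 1.40.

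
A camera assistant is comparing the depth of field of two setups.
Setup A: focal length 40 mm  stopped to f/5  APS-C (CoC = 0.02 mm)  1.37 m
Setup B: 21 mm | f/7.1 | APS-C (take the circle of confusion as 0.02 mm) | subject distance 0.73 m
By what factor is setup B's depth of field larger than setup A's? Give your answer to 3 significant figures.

1.53

Setup A: H = 40²/(5×0.02) + 40 ≈ 16040.0 mm; DoF = Df − Dn = 1494.21 − 1264.86 ≈ 229.35 mm.
Setup B: H = 21²/(7.1×0.02) + 21 ≈ 3126.6 mm; DoF = Df − Dn = 945.96 − 594.32 ≈ 351.64 mm.
Ratio = 351.64 / 229.35 ≈ 1.53.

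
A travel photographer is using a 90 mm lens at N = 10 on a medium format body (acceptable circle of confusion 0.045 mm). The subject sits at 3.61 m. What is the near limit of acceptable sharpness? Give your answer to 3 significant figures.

Hyperfocal distance H = f²/(N·c) + f = 90²/(10 × 0.045) + 90 = 8100/0.45 + 90 ≈ 18090.0 mm ≈ 18.09 m.
Near limit Dn = s·(H − f)/(H + s − 2f) = 3610 × (18090.0 − 90) / (18090.0 + 3610 − 2 × 90) = 3610 × 18000.0 / 21520.0 ≈ 3019.5 mm ≈ 3.02 m.

3.02 m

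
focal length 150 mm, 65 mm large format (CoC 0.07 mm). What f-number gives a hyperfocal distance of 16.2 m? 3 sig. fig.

f/20

Rearrange H = f²/(N·c) + f for N: N = f² / ((H − f)·c).
N = 150² / ((16200 − 150) × 0.07) = 22500 / 1124 ≈ 20.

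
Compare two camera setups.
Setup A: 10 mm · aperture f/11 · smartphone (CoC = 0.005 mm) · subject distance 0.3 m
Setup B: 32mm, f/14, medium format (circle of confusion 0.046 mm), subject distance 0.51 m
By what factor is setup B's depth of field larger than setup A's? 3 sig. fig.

Setup A: H = 10²/(11×0.005) + 10 ≈ 1828.2 mm; DoF = Df − Dn = 356.930 − 258.732 ≈ 98.198 mm.
Setup B: H = 32²/(14×0.046) + 32 ≈ 1622.1 mm; DoF = Df − Dn = 729.21 − 392.12 ≈ 337.09 mm.
Ratio = 337.09 / 98.198 ≈ 3.43.

3.43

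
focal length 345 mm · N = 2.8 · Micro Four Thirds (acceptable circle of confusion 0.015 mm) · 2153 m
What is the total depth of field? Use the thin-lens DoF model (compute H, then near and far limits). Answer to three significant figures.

Hyperfocal distance H = f²/(N·c) + f = 345²/(2.8 × 0.015) + 345 = 119025/0.042 + 345 ≈ 2834273.6 mm ≈ 2834 m.
Near limit Dn = s·(H − f)/(H + s − 2f) = 2153000 × (2834273.6 − 345) / (2834273.6 + 2153000 − 2 × 345) = 2153000 × 2833928.6 / 4986583.6 ≈ 1223573 mm.
Far limit Df = s·(H − f)/(H − s) = 2153000 × (2834273.6 − 345) / (2834273.6 − 2153000) = 2153000 × 2833928.6 / 681273.6 ≈ 8955944 mm.
Depth of field = Df − Dn = 8955944 − 1223573 ≈ 7732371 mm ≈ 7730 m.

7730 m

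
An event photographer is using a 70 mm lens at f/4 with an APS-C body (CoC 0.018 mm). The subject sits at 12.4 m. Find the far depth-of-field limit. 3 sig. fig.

Hyperfocal distance H = f²/(N·c) + f = 70²/(4 × 0.018) + 70 = 4900/0.072 + 70 ≈ 68125.6 mm ≈ 68.13 m.
Far limit Df = s·(H − f)/(H − s) = 12400 × (68125.6 − 70) / (68125.6 − 12400) = 12400 × 68055.6 / 55725.6 ≈ 15144 mm ≈ 15.1 m.

15.1 m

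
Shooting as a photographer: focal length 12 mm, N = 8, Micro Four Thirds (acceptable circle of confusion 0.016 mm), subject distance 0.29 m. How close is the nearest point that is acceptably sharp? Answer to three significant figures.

Hyperfocal distance H = f²/(N·c) + f = 12²/(8 × 0.016) + 12 = 144/0.128 + 12 ≈ 1137.0 mm ≈ 1.137 m.
Near limit Dn = s·(H − f)/(H + s − 2f) = 290 × (1137.0 − 12) / (1137.0 + 290 − 2 × 12) = 290 × 1125.0 / 1403.0 ≈ 232.54 mm.

233 mm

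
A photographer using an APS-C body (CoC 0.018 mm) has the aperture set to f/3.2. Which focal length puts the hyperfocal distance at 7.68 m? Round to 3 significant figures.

From H = f²/(N·c) + f, with f ≪ H: f ≈ √(H·N·c) = √(7680 × 3.2 × 0.018) = √442.37 ≈ 21.03 mm.
The +f correction barely moves this — solving exactly, f² + N·c·f − N·c·H = 0 ⇒ f = (−N·c + √((N·c)² + 4·N·c·H))/2 = (−0.0576 + √1769.5)/2 ≈ 21.004 mm, so f ≈ 21.0 mm.

21.0 mm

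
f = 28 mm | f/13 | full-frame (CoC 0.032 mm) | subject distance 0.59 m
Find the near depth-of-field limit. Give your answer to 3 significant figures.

454 mm

Hyperfocal distance H = f²/(N·c) + f = 28²/(13 × 0.032) + 28 = 784/0.416 + 28 ≈ 1912.6 mm ≈ 1.913 m.
Near limit Dn = s·(H − f)/(H + s − 2f) = 590 × (1912.6 − 28) / (1912.6 + 590 − 2 × 28) = 590 × 1884.6 / 2446.6 ≈ 454.47 mm.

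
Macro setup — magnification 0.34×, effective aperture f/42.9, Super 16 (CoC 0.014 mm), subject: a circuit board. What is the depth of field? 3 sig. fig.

10.4 mm

At magnification m, DoF ≈ 2·N_eff·c/m² = 2 × 42.9 × 0.014 / 0.34² = 1.201 / 0.1156 ≈ 10.4 mm.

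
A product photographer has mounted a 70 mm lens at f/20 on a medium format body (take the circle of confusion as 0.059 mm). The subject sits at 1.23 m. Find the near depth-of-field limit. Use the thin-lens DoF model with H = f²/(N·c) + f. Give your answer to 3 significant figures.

Hyperfocal distance H = f²/(N·c) + f = 70²/(20 × 0.059) + 70 = 4900/1.18 + 70 ≈ 4222.5 mm ≈ 4.223 m.
Near limit Dn = s·(H − f)/(H + s − 2f) = 1230 × (4222.5 − 70) / (4222.5 + 1230 − 2 × 70) = 1230 × 4152.5 / 5312.5 ≈ 961.43 mm ≈ 0.961 m.

0.961 m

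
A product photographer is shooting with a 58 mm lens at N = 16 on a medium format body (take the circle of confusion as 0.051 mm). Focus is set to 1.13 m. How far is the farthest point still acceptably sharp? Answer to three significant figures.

1.53 m

Hyperfocal distance H = f²/(N·c) + f = 58²/(16 × 0.051) + 58 = 3364/0.816 + 58 ≈ 4180.5 mm ≈ 4.181 m.
Far limit Df = s·(H − f)/(H − s) = 1130 × (4180.5 − 58) / (4180.5 − 1130) = 1130 × 4122.5 / 3050.5 ≈ 1527.1 mm ≈ 1.53 m.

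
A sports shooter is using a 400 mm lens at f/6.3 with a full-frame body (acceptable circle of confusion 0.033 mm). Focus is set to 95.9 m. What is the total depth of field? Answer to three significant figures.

Hyperfocal distance H = f²/(N·c) + f = 400²/(6.3 × 0.033) + 400 = 160000/0.2079 + 400 ≈ 770000.8 mm ≈ 770.0 m.
Near limit Dn = s·(H − f)/(H + s − 2f) = 95900 × (770000.8 − 400) / (770000.8 + 95900 − 2 × 400) = 95900 × 769600.8 / 865100.8 ≈ 85313 mm.
Far limit Df = s·(H − f)/(H − s) = 95900 × (770000.8 − 400) / (770000.8 − 95900) = 95900 × 769600.8 / 674100.8 ≈ 109486 mm.
Depth of field = Df − Dn = 109486 − 85313 ≈ 24173 mm ≈ 24.2 m.

24.2 m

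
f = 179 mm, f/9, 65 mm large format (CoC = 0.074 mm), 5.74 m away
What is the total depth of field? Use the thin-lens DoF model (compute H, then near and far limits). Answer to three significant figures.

Hyperfocal distance H = f²/(N·c) + f = 179²/(9 × 0.074) + 179 = 32041/0.666 + 179 ≈ 48288.6 mm ≈ 48.29 m.
Near limit Dn = s·(H − f)/(H + s − 2f) = 5740 × (48288.6 − 179) / (48288.6 + 5740 − 2 × 179) = 5740 × 48109.6 / 53670.6 ≈ 5145.3 mm.
Far limit Df = s·(H − f)/(H − s) = 5740 × (48288.6 − 179) / (48288.6 − 5740) = 5740 × 48109.6 / 42548.6 ≈ 6490.2 mm.
Depth of field = Df − Dn = 6490.2 − 5145.3 ≈ 1344.9 mm ≈ 1.34 m.

1.34 m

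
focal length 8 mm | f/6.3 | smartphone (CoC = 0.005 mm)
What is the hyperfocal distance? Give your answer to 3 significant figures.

Hyperfocal distance H = f²/(N·c) + f = 8²/(6.3 × 0.005) + 8 = 64/0.0315 + 8 ≈ 2039.7 mm ≈ 2.04 m.

2.04 m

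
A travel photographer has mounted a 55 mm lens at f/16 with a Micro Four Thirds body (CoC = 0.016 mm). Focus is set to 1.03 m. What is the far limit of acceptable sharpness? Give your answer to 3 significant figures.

1.12 m

Hyperfocal distance H = f²/(N·c) + f = 55²/(16 × 0.016) + 55 = 3025/0.256 + 55 ≈ 11871.4 mm ≈ 11.87 m.
Far limit Df = s·(H − f)/(H − s) = 1030 × (11871.4 − 55) / (11871.4 − 1030) = 1030 × 11816.4 / 10841.4 ≈ 1122.6 mm ≈ 1.12 m.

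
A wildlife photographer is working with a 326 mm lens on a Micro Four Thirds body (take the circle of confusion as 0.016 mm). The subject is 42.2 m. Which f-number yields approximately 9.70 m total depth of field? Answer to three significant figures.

f/18

Write h = H − f = f²/(N·c). The thin-lens limits are Dn = s·h/(h + (s−f)) and Df = s·h/(h − (s−f)), so DoF = Df − Dn = 2·s·(s−f)·h / (h² − (s−f)²).
That is a quadratic in h: DoF·h² − 2·s·(s−f)·h − DoF·(s−f)² = 0 ⇒ h = (s−f)·(s + √(s² + DoF²)) / DoF = 41874 × (42200 + √(42200² + 9700²)) / 9700 = 41874 × (42200 + 43300.5) / 9700 ≈ 369098 mm.
Then N = f²/(c·h) = 326² / (0.016 × 369098) = 106276 / 5905.6 ≈ 18.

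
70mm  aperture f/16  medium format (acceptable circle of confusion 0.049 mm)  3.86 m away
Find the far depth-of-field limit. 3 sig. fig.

9.81 m

Hyperfocal distance H = f²/(N·c) + f = 70²/(16 × 0.049) + 70 = 4900/0.784 + 70 ≈ 6320.0 mm ≈ 6.320 m.
Far limit Df = s·(H − f)/(H − s) = 3860 × (6320.0 − 70) / (6320.0 − 3860) = 3860 × 6250.0 / 2460.0 ≈ 9806.9 mm ≈ 9.81 m.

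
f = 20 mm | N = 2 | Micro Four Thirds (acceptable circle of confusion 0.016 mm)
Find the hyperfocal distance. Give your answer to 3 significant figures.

12.5 m

Hyperfocal distance H = f²/(N·c) + f = 20²/(2 × 0.016) + 20 = 400/0.032 + 20 ≈ 12520.0 mm ≈ 12.5 m.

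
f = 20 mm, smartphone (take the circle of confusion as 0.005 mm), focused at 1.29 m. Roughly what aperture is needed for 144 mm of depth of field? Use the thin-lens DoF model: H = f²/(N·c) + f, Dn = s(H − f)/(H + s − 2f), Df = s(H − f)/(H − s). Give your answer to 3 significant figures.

f/3.50

Write h = H − f = f²/(N·c). The thin-lens limits are Dn = s·h/(h + (s−f)) and Df = s·h/(h − (s−f)), so DoF = Df − Dn = 2·s·(s−f)·h / (h² − (s−f)²).
That is a quadratic in h: DoF·h² − 2·s·(s−f)·h − DoF·(s−f)² = 0 ⇒ h = (s−f)·(s + √(s² + DoF²)) / DoF = 1270 × (1290 + √(1290² + 144²)) / 144 = 1270 × (1290 + 1298.01) / 144 ≈ 22825 mm.
Then N = f²/(c·h) = 20² / (0.005 × 22825) = 400 / 114.12 ≈ 3.50.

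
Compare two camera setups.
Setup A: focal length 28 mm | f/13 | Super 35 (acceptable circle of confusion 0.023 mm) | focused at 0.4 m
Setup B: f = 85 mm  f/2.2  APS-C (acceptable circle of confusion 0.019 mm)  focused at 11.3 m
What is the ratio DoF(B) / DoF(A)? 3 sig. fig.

Setup A: H = 28²/(13×0.023) + 28 ≈ 2650.1 mm; DoF = Df − Dn = 466.13 − 350.30 ≈ 115.83 mm.
Setup B: H = 85²/(2.2×0.019) + 85 ≈ 172931.9 mm; DoF = Df − Dn = 12084.1 − 10611.5 ≈ 1472.6 mm.
Ratio = 1472.6 / 115.83 ≈ 12.7.

12.7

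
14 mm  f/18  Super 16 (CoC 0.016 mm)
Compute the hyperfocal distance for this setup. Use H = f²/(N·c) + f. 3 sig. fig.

0.695 m

Hyperfocal distance H = f²/(N·c) + f = 14²/(18 × 0.016) + 14 = 196/0.288 + 14 ≈ 694.6 mm ≈ 0.695 m.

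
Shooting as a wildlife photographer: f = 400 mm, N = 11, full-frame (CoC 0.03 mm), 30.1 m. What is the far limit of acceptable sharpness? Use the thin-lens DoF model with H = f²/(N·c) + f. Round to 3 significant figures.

Hyperfocal distance H = f²/(N·c) + f = 400²/(11 × 0.03) + 400 = 160000/0.33 + 400 ≈ 485248.5 mm ≈ 485.2 m.
Far limit Df = s·(H − f)/(H − s) = 30100 × (485248.5 − 400) / (485248.5 − 30100) = 30100 × 484848.5 / 455148.5 ≈ 32064 mm ≈ 32.1 m.

32.1 m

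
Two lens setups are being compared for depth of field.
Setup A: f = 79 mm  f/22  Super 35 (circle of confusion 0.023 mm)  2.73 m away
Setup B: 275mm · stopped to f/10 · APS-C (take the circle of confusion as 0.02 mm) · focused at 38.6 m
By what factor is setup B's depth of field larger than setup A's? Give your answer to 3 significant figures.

6.43

Setup A: H = 79²/(22×0.023) + 79 ≈ 12413.0 mm; DoF = Df − Dn = 3477.4 − 2247.0 ≈ 1230.4 mm.
Setup B: H = 275²/(10×0.02) + 275 ≈ 378400.0 mm; DoF = Df − Dn = 42953.6 − 35047.7 ≈ 7905.9 mm.
Ratio = 7905.9 / 1230.4 ≈ 6.43.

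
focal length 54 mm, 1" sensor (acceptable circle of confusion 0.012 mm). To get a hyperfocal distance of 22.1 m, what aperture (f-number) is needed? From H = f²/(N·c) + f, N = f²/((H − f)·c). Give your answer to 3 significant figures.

f/11

Rearrange H = f²/(N·c) + f for N: N = f² / ((H − f)·c).
N = 54² / ((22100 − 54) × 0.012) = 2916 / 264.6 ≈ 11.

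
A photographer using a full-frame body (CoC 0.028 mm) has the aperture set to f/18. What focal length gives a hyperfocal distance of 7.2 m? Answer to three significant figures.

From H = f²/(N·c) + f, with f ≪ H: f ≈ √(H·N·c) = √(7200 × 18 × 0.028) = √3628.8 ≈ 60.24 mm.
Exact: f² + N·c·f − N·c·H = 0 ⇒ f = (−N·c + √((N·c)² + 4·N·c·H))/2 = (−0.504 + √14515)/2 ≈ 59.988 mm ≈ 60.0 mm.

60.0 mm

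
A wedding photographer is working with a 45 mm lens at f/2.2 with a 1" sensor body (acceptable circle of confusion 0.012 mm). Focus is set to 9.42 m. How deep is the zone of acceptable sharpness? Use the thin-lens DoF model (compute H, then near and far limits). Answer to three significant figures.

Hyperfocal distance H = f²/(N·c) + f = 45²/(2.2 × 0.012) + 45 = 2025/0.0264 + 45 ≈ 76749.5 mm ≈ 76.75 m.
Near limit Dn = s·(H − f)/(H + s − 2f) = 9420 × (76749.5 − 45) / (76749.5 + 9420 − 2 × 45) = 9420 × 76704.5 / 86079.5 ≈ 8394.1 mm.
Far limit Df = s·(H − f)/(H − s) = 9420 × (76749.5 − 45) / (76749.5 − 9420) = 9420 × 76704.5 / 67329.5 ≈ 10731.6 mm.
Depth of field = Df − Dn = 10731.6 − 8394.1 ≈ 2337.5 mm ≈ 2.34 m.

2.34 m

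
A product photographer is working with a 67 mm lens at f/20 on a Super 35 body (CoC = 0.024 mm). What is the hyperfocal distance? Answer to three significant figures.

Hyperfocal distance H = f²/(N·c) + f = 67²/(20 × 0.024) + 67 = 4489/0.48 + 67 ≈ 9419.1 mm ≈ 9.42 m.

9.42 m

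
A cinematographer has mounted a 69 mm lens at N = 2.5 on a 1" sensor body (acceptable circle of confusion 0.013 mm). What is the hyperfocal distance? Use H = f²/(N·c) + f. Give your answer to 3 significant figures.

147 m

Hyperfocal distance H = f²/(N·c) + f = 69²/(2.5 × 0.013) + 69 = 4761/0.0325 + 69 ≈ 146561.3 mm ≈ 147 m.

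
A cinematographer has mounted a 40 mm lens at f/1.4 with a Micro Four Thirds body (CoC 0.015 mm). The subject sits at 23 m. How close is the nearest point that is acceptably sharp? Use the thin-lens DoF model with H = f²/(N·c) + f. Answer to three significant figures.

Hyperfocal distance H = f²/(N·c) + f = 40²/(1.4 × 0.015) + 40 = 1600/0.021 + 40 ≈ 76230.5 mm ≈ 76.23 m.
Near limit Dn = s·(H − f)/(H + s − 2f) = 23000 × (76230.5 − 40) / (76230.5 + 23000 − 2 × 40) = 23000 × 76190.5 / 99150.5 ≈ 17674 mm ≈ 17.7 m.

17.7 m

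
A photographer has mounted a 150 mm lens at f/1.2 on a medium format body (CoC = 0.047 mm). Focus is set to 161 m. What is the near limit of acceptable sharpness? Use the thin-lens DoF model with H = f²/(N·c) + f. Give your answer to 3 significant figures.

115 m

Hyperfocal distance H = f²/(N·c) + f = 150²/(1.2 × 0.047) + 150 = 22500/0.0564 + 150 ≈ 399086.2 mm ≈ 399.1 m.
Near limit Dn = s·(H − f)/(H + s − 2f) = 161000 × (399086.2 − 150) / (399086.2 + 161000 − 2 × 150) = 161000 × 398936.2 / 559786.2 ≈ 114738 mm ≈ 115 m.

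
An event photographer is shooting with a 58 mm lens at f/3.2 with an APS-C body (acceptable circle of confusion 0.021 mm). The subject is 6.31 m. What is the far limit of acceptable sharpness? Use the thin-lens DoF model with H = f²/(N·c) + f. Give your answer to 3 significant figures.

Hyperfocal distance H = f²/(N·c) + f = 58²/(3.2 × 0.021) + 58 = 3364/0.0672 + 58 ≈ 50117.5 mm ≈ 50.12 m.
Far limit Df = s·(H − f)/(H − s) = 6310 × (50117.5 − 58) / (50117.5 − 6310) = 6310 × 50059.5 / 43807.5 ≈ 7210.5 mm ≈ 7.21 m.

7.21 m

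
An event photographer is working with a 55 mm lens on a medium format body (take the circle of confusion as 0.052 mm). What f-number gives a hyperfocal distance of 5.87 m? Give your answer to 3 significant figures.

f/10

Rearrange H = f²/(N·c) + f for N: N = f² / ((H − f)·c).
N = 55² / ((5870 − 55) × 0.052) = 3025 / 302.4 ≈ 10.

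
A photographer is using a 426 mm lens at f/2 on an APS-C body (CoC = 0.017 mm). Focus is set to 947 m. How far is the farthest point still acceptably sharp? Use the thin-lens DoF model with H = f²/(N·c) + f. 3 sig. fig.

1150 m

Hyperfocal distance H = f²/(N·c) + f = 426²/(2 × 0.017) + 426 = 181476/0.034 + 426 ≈ 5337955.4 mm ≈ 5338 m.
Far limit Df = s·(H − f)/(H − s) = 947000 × (5337955.4 − 426) / (5337955.4 − 947000) = 947000 × 5337529.4 / 4390955.4 ≈ 1151148 mm ≈ 1150 m.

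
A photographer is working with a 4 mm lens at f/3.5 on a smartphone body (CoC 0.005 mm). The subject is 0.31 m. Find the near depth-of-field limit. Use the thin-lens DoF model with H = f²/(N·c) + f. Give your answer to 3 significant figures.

232 mm

Hyperfocal distance H = f²/(N·c) + f = 4²/(3.5 × 0.005) + 4 = 16/0.0175 + 4 ≈ 918.3 mm ≈ 0.918 m.
Near limit Dn = s·(H − f)/(H + s − 2f) = 310 × (918.3 − 4) / (918.3 + 310 − 2 × 4) = 310 × 914.3 / 1220.3 ≈ 232.26 mm.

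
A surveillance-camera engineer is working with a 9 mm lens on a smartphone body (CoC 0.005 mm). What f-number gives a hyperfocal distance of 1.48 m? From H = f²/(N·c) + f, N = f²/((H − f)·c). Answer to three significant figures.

Rearrange H = f²/(N·c) + f for N: N = f² / ((H − f)·c).
N = 9² / ((1480 − 9) × 0.005) = 81 / 7.355 ≈ 11.

f/11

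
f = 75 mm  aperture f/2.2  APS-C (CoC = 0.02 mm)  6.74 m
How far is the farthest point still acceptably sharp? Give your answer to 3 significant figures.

Hyperfocal distance H = f²/(N·c) + f = 75²/(2.2 × 0.02) + 75 = 5625/0.044 + 75 ≈ 127915.9 mm ≈ 127.9 m.
Far limit Df = s·(H − f)/(H − s) = 6740 × (127915.9 − 75) / (127915.9 − 6740) = 6740 × 127840.9 / 121175.9 ≈ 7110.7 mm ≈ 7.11 m.

7.11 m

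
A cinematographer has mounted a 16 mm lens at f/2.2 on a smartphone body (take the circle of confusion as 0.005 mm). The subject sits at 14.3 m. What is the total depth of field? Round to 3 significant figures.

Hyperfocal distance H = f²/(N·c) + f = 16²/(2.2 × 0.005) + 16 = 256/0.011 + 16 ≈ 23288.7 mm ≈ 23.29 m.
Near limit Dn = s·(H − f)/(H + s − 2f) = 14300 × (23288.7 − 16) / (23288.7 + 14300 − 2 × 16) = 14300 × 23272.7 / 37556.7 ≈ 8861 mm.
Far limit Df = s·(H − f)/(H − s) = 14300 × (23288.7 − 16) / (23288.7 − 14300) = 14300 × 23272.7 / 8988.7 ≈ 37024 mm.
Depth of field = Df − Dn = 37024 − 8861 ≈ 28163 mm ≈ 28.2 m.

28.2 m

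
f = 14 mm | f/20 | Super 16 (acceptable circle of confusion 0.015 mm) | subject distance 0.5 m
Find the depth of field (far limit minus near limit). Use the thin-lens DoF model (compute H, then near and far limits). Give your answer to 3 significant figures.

1.67 m

Hyperfocal distance H = f²/(N·c) + f = 14²/(20 × 0.015) + 14 = 196/0.3 + 14 ≈ 667.3 mm ≈ 0.667 m.
Near limit Dn = s·(H − f)/(H + s − 2f) = 500 × (667.3 − 14) / (667.3 + 500 − 2 × 14) = 500 × 653.3 / 1139.3 ≈ 286.7 mm.
Far limit Df = s·(H − f)/(H − s) = 500 × (667.3 − 14) / (667.3 − 500) = 500 × 653.3 / 167.3 ≈ 1952.2 mm.
Depth of field = Df − Dn = 1952.2 − 286.7 ≈ 1665.5 mm ≈ 1.67 m.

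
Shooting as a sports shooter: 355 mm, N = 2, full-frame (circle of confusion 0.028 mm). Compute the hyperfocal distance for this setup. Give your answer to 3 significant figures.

2250 m

Hyperfocal distance H = f²/(N·c) + f = 355²/(2 × 0.028) + 355 = 126025/0.056 + 355 ≈ 2250801.4 mm ≈ 2250 m.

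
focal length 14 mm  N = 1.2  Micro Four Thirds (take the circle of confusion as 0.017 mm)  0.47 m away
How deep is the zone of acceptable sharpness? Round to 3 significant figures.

Hyperfocal distance H = f²/(N·c) + f = 14²/(1.2 × 0.017) + 14 = 196/0.0204 + 14 ≈ 9621.8 mm ≈ 9.622 m.
Near limit Dn = s·(H − f)/(H + s − 2f) = 470 × (9621.8 − 14) / (9621.8 + 470 − 2 × 14) = 470 × 9607.8 / 10063.8 ≈ 448.704 mm.
Far limit Df = s·(H − f)/(H − s) = 470 × (9621.8 − 14) / (9621.8 − 470) = 470 × 9607.8 / 9151.8 ≈ 493.418 mm.
Depth of field = Df − Dn = 493.418 − 448.704 ≈ 44.714 mm.

44.7 mm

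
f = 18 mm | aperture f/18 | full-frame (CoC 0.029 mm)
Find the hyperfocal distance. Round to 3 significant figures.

Hyperfocal distance H = f²/(N·c) + f = 18²/(18 × 0.029) + 18 = 324/0.522 + 18 ≈ 638.7 mm ≈ 0.639 m.

0.639 m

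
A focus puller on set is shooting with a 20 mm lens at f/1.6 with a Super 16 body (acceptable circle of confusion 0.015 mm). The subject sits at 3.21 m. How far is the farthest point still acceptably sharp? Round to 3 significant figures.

Hyperfocal distance H = f²/(N·c) + f = 20²/(1.6 × 0.015) + 20 = 400/0.024 + 20 ≈ 16686.7 mm ≈ 16.69 m.
Far limit Df = s·(H − f)/(H − s) = 3210 × (16686.7 − 20) / (16686.7 − 3210) = 3210 × 16666.7 / 13476.7 ≈ 3969.8 mm ≈ 3.97 m.

3.97 m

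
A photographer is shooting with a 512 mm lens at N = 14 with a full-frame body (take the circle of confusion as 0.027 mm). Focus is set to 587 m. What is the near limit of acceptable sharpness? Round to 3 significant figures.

Hyperfocal distance H = f²/(N·c) + f = 512²/(14 × 0.027) + 512 = 262144/0.378 + 512 ≈ 694014.6 mm ≈ 694.0 m.
Near limit Dn = s·(H − f)/(H + s − 2f) = 587000 × (694014.6 − 512) / (694014.6 + 587000 − 2 × 512) = 587000 × 693502.6 / 1279990.6 ≈ 318038 mm ≈ 318 m.

318 m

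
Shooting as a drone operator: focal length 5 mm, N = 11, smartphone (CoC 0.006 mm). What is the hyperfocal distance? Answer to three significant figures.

Hyperfocal distance H = f²/(N·c) + f = 5²/(11 × 0.006) + 5 = 25/0.066 + 5 ≈ 383.8 mm ≈ 0.384 m.

384 mm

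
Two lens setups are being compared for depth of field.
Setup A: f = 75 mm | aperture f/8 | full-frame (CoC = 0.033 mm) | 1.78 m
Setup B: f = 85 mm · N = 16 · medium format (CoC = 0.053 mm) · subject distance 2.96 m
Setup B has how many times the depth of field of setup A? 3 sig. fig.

7.86

Setup A: H = 75²/(8×0.033) + 75 ≈ 21381.8 mm; DoF = Df − Dn = 1934.83 − 1648.12 ≈ 286.71 mm.
Setup B: H = 85²/(16×0.053) + 85 ≈ 8605.0 mm; DoF = Df − Dn = 4467.5 − 2213.2 ≈ 2254.3 mm.
Ratio = 2254.3 / 286.71 ≈ 7.86.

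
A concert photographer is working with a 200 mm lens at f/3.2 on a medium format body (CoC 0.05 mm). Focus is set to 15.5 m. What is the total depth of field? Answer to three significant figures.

Hyperfocal distance H = f²/(N·c) + f = 200²/(3.2 × 0.05) + 200 = 40000/0.16 + 200 ≈ 250200.0 mm ≈ 250.2 m.
Near limit Dn = s·(H − f)/(H + s − 2f) = 15500 × (250200.0 − 200) / (250200.0 + 15500 − 2 × 200) = 15500 × 250000.0 / 265300.0 ≈ 14606.1 mm.
Far limit Df = s·(H − f)/(H − s) = 15500 × (250200.0 − 200) / (250200.0 − 15500) = 15500 × 250000.0 / 234700.0 ≈ 16510.4 mm.
Depth of field = Df − Dn = 16510.4 − 14606.1 ≈ 1904.3 mm ≈ 1.90 m.

1.90 m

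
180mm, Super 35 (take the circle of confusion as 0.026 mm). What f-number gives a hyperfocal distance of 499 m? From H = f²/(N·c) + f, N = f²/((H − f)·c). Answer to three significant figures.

f/2.50

Rearrange H = f²/(N·c) + f for N: N = f² / ((H − f)·c).
N = 180² / ((499000 − 180) × 0.026) = 32400 / 12969 ≈ 2.50.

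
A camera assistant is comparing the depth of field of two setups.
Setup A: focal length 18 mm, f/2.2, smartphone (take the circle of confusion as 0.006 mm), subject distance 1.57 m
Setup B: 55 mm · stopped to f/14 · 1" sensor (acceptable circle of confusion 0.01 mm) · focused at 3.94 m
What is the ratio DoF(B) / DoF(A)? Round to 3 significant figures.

Setup A: H = 18²/(2.2×0.006) + 18 ≈ 24563.5 mm; DoF = Df − Dn = 1675.97 − 1476.63 ≈ 199.34 mm.
Setup B: H = 55²/(14×0.01) + 55 ≈ 21662.1 mm; DoF = Df − Dn = 4803.7 − 3339.5 ≈ 1464.2 mm.
Ratio = 1464.2 / 199.34 ≈ 7.35.

7.35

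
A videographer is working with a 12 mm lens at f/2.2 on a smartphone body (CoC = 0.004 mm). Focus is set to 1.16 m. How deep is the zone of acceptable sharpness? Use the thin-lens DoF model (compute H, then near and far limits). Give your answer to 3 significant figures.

Hyperfocal distance H = f²/(N·c) + f = 12²/(2.2 × 0.004) + 12 = 144/0.0088 + 12 ≈ 16375.6 mm ≈ 16.38 m.
Near limit Dn = s·(H − f)/(H + s − 2f) = 1160 × (16375.6 − 12) / (16375.6 + 1160 − 2 × 12) = 1160 × 16363.6 / 17511.6 ≈ 1083.95 mm.
Far limit Df = s·(H − f)/(H − s) = 1160 × (16375.6 − 12) / (16375.6 − 1160) = 1160 × 16363.6 / 15215.6 ≈ 1247.52 mm.
Depth of field = Df − Dn = 1247.52 − 1083.95 ≈ 163.57 mm.

164 mm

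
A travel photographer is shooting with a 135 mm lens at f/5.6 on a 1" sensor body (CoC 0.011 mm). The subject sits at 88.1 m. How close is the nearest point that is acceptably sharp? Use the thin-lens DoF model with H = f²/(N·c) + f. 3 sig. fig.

67.9 m

Hyperfocal distance H = f²/(N·c) + f = 135²/(5.6 × 0.011) + 135 = 18225/0.0616 + 135 ≈ 295995.4 mm ≈ 296.0 m.
Near limit Dn = s·(H − f)/(H + s − 2f) = 88100 × (295995.4 − 135) / (295995.4 + 88100 − 2 × 135) = 88100 × 295860.4 / 383825.4 ≈ 67909 mm ≈ 67.9 m.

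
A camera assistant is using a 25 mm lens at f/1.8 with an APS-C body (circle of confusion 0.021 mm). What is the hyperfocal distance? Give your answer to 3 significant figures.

Hyperfocal distance H = f²/(N·c) + f = 25²/(1.8 × 0.021) + 25 = 625/0.0378 + 25 ≈ 16559.4 mm ≈ 16.6 m.

16.6 m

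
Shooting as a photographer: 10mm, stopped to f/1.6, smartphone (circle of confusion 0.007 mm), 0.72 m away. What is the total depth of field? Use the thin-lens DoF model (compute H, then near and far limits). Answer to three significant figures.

115 mm

Hyperfocal distance H = f²/(N·c) + f = 10²/(1.6 × 0.007) + 10 = 100/0.0112 + 10 ≈ 8938.6 mm ≈ 8.939 m.
Near limit Dn = s·(H − f)/(H + s − 2f) = 720 × (8938.6 − 10) / (8938.6 + 720 − 2 × 10) = 720 × 8928.6 / 9638.6 ≈ 666.96 mm.
Far limit Df = s·(H − f)/(H − s) = 720 × (8938.6 − 10) / (8938.6 − 720) = 720 × 8928.6 / 8218.6 ≈ 782.20 mm.
Depth of field = Df − Dn = 782.20 − 666.96 ≈ 115.24 mm.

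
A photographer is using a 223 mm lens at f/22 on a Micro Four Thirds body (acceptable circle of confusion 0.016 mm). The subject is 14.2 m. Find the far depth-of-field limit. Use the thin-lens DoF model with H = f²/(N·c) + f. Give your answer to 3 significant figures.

15.8 m

Hyperfocal distance H = f²/(N·c) + f = 223²/(22 × 0.016) + 223 = 49729/0.352 + 223 ≈ 141498.6 mm ≈ 141.5 m.
Far limit Df = s·(H − f)/(H − s) = 14200 × (141498.6 − 223) / (141498.6 − 14200) = 14200 × 141275.6 / 127298.6 ≈ 15759 mm ≈ 15.8 m.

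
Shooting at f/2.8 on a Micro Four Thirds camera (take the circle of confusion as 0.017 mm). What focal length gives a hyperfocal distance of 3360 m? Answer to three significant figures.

From H = f²/(N·c) + f, with f ≪ H: f ≈ √(H·N·c) = √(3360000 × 2.8 × 0.017) = √159936 ≈ 399.9 mm.
The +f correction barely moves this — solving exactly, f² + N·c·f − N·c·H = 0 ⇒ f = (−N·c + √((N·c)² + 4·N·c·H))/2 = (−0.0476 + √639744)/2 ≈ 399.90 mm, so f ≈ 400 mm.

400 mm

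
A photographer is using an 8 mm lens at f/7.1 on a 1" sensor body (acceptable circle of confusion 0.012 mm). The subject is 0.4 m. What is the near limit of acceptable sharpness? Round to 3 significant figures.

263 mm

Hyperfocal distance H = f²/(N·c) + f = 8²/(7.1 × 0.012) + 8 = 64/0.0852 + 8 ≈ 759.2 mm ≈ 0.759 m.
Near limit Dn = s·(H − f)/(H + s − 2f) = 400 × (759.2 − 8) / (759.2 + 400 − 2 × 8) = 400 × 751.2 / 1143.2 ≈ 262.84 mm.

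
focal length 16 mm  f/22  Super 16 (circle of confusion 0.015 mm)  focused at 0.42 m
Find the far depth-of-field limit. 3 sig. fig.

Hyperfocal distance H = f²/(N·c) + f = 16²/(22 × 0.015) + 16 = 256/0.33 + 16 ≈ 791.8 mm ≈ 0.792 m.
Far limit Df = s·(H − f)/(H − s) = 420 × (791.8 − 16) / (791.8 − 420) = 420 × 775.8 / 371.8 ≈ 876.43 mm ≈ 0.876 m.

0.876 m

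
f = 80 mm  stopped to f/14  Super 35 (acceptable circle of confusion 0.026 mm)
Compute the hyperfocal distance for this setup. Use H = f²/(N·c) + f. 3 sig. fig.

17.7 m

Hyperfocal distance H = f²/(N·c) + f = 80²/(14 × 0.026) + 80 = 6400/0.364 + 80 ≈ 17662.4 mm ≈ 17.7 m.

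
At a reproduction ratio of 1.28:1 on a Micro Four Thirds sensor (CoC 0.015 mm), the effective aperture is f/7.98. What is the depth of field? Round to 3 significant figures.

0.146 mm

At magnification m, DoF ≈ 2·N_eff·c/m² = 2 × 7.98 × 0.015 / 1.28² = 0.2394 / 1.638 ≈ 0.146 mm.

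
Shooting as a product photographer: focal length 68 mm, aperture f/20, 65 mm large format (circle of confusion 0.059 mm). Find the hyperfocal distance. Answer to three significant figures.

Hyperfocal distance H = f²/(N·c) + f = 68²/(20 × 0.059) + 68 = 4624/1.18 + 68 ≈ 3986.6 mm ≈ 3.99 m.

3.99 m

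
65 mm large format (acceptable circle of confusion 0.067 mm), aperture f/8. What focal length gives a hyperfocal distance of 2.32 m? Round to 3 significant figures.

35.0 mm

From H = f²/(N·c) + f, with f ≪ H: f ≈ √(H·N·c) = √(2320 × 8 × 0.067) = √1243.5 ≈ 35.26 mm.
Exact: f² + N·c·f − N·c·H = 0 ⇒ f = (−N·c + √((N·c)² + 4·N·c·H))/2 = (−0.536 + √4974.4)/2 ≈ 34.997 mm ≈ 35.0 mm.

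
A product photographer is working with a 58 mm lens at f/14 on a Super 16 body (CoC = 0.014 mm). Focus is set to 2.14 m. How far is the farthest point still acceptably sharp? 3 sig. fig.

Hyperfocal distance H = f²/(N·c) + f = 58²/(14 × 0.014) + 58 = 3364/0.196 + 58 ≈ 17221.3 mm ≈ 17.22 m.
Far limit Df = s·(H − f)/(H − s) = 2140 × (17221.3 − 58) / (17221.3 − 2140) = 2140 × 17163.3 / 15081.3 ≈ 2435.4 mm ≈ 2.44 m.

2.44 m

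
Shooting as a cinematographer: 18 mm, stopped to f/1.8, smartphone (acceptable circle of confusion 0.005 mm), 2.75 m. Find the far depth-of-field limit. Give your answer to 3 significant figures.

Hyperfocal distance H = f²/(N·c) + f = 18²/(1.8 × 0.005) + 18 = 324/0.009 + 18 ≈ 36018.0 mm ≈ 36.02 m.
Far limit Df = s·(H − f)/(H − s) = 2750 × (36018.0 − 18) / (36018.0 − 2750) = 2750 × 36000.0 / 33268.0 ≈ 2975.8 mm ≈ 2.98 m.

2.98 m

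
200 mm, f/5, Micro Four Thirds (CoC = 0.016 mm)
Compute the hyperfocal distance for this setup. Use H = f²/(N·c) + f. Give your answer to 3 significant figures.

Hyperfocal distance H = f²/(N·c) + f = 200²/(5 × 0.016) + 200 = 40000/0.08 + 200 ≈ 500200.0 mm ≈ 500 m.

500 m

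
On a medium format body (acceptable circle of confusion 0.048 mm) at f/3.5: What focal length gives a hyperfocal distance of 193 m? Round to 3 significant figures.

180 mm

From H = f²/(N·c) + f, with f ≪ H: f ≈ √(H·N·c) = √(193000 × 3.5 × 0.048) = √32424 ≈ 180.1 mm.
The +f correction barely moves this — solving exactly, f² + N·c·f − N·c·H = 0 ⇒ f = (−N·c + √((N·c)² + 4·N·c·H))/2 = (−0.168 + √129696)/2 ≈ 179.98 mm, so f ≈ 180 mm.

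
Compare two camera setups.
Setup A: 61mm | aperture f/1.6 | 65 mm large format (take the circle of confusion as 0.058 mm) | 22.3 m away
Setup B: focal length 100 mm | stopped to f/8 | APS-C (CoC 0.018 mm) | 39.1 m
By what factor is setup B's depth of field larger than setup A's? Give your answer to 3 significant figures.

1.80

Setup A: H = 61²/(1.6×0.058) + 61 ≈ 40158.0 mm; DoF = Df − Dn = 50071 − 14344 ≈ 35727 mm.
Setup B: H = 100²/(8×0.018) + 100 ≈ 69544.4 mm; DoF = Df − Dn = 89188 − 25038 ≈ 64150 mm.
Ratio = 64150 / 35727 ≈ 1.80.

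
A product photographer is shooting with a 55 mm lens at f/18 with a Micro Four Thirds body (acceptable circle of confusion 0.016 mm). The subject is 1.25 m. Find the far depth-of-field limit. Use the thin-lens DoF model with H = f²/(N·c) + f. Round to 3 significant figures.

1.41 m

Hyperfocal distance H = f²/(N·c) + f = 55²/(18 × 0.016) + 55 = 3025/0.288 + 55 ≈ 10558.5 mm ≈ 10.56 m.
Far limit Df = s·(H − f)/(H − s) = 1250 × (10558.5 − 55) / (10558.5 − 1250) = 1250 × 10503.5 / 9308.5 ≈ 1410.5 mm ≈ 1.41 m.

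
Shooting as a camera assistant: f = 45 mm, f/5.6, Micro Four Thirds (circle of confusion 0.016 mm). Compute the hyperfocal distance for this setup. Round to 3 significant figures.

Hyperfocal distance H = f²/(N·c) + f = 45²/(5.6 × 0.016) + 45 = 2025/0.0896 + 45 ≈ 22645.4 mm ≈ 22.6 m.

22.6 m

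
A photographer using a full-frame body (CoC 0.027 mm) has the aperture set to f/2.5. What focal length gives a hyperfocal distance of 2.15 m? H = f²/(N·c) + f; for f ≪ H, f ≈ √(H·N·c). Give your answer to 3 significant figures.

From H = f²/(N·c) + f, with f ≪ H: f ≈ √(H·N·c) = √(2150 × 2.5 × 0.027) = √145.12 ≈ 12.05 mm.
Exact: f² + N·c·f − N·c·H = 0 ⇒ f = (−N·c + √((N·c)² + 4·N·c·H))/2 = (−0.0675 + √580.50)/2 ≈ 12.013 mm ≈ 12.0 mm.

12.0 mm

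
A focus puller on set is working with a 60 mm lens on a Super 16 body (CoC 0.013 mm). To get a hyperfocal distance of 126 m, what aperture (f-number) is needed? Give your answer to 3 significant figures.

Rearrange H = f²/(N·c) + f for N: N = f² / ((H − f)·c).
N = 60² / ((126000 − 60) × 0.013) = 3600 / 1637 ≈ 2.20.

f/2.20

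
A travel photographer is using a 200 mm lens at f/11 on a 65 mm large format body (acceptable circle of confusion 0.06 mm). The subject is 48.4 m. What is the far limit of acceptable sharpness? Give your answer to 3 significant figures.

Hyperfocal distance H = f²/(N·c) + f = 200²/(11 × 0.06) + 200 = 40000/0.66 + 200 ≈ 60806.1 mm ≈ 60.81 m.
Far limit Df = s·(H − f)/(H − s) = 48400 × (60806.1 − 200) / (60806.1 − 48400) = 48400 × 60606.1 / 12406.1 ≈ 236444 mm ≈ 236 m.

236 m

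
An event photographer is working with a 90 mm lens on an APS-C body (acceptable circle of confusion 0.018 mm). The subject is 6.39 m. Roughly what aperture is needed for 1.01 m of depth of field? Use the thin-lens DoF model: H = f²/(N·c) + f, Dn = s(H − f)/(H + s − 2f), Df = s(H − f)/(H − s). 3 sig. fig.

Write h = H − f = f²/(N·c). The thin-lens limits are Dn = s·h/(h + (s−f)) and Df = s·h/(h − (s−f)), so DoF = Df − Dn = 2·s·(s−f)·h / (h² − (s−f)²).
That is a quadratic in h: DoF·h² − 2·s·(s−f)·h − DoF·(s−f)² = 0 ⇒ h = (s−f)·(s + √(s² + DoF²)) / DoF = 6300 × (6390 + √(6390² + 1010²)) / 1010 = 6300 × (6390 + 6469.33) / 1010 ≈ 80212 mm.
Then N = f²/(c·h) = 90² / (0.018 × 80212) = 8100 / 1443.8 ≈ 5.61.

f/5.61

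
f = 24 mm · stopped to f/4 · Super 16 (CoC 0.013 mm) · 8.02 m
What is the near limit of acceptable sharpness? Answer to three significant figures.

Hyperfocal distance H = f²/(N·c) + f = 24²/(4 × 0.013) + 24 = 576/0.052 + 24 ≈ 11100.9 mm ≈ 11.10 m.
Near limit Dn = s·(H − f)/(H + s − 2f) = 8020 × (11100.9 − 24) / (11100.9 + 8020 − 2 × 24) = 8020 × 11076.9 / 19072.9 ≈ 4657.8 mm ≈ 4.66 m.

4.66 m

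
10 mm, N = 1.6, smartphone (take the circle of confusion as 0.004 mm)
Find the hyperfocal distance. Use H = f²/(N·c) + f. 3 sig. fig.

15.6 m

Hyperfocal distance H = f²/(N·c) + f = 10²/(1.6 × 0.004) + 10 = 100/0.0064 + 10 ≈ 15635.0 mm ≈ 15.6 m.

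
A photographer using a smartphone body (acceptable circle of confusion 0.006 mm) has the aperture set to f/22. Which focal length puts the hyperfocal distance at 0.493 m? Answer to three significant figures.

8.00 mm

From H = f²/(N·c) + f, with f ≪ H: f ≈ √(H·N·c) = √(493 × 22 × 0.006) = √65.076 ≈ 8.067 mm.
Exact: f² + N·c·f − N·c·H = 0 ⇒ f = (−N·c + √((N·c)² + 4·N·c·H))/2 = (−0.132 + √260.32)/2 ≈ 8.0012 mm ≈ 8.00 mm.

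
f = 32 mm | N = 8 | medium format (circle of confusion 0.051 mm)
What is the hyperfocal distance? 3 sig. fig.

2.54 m

Hyperfocal distance H = f²/(N·c) + f = 32²/(8 × 0.051) + 32 = 1024/0.408 + 32 ≈ 2541.8 mm ≈ 2.54 m.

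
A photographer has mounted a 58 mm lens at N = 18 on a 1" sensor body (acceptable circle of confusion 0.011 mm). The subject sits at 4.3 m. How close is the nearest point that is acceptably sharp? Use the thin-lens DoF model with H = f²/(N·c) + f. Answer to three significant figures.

3.44 m

Hyperfocal distance H = f²/(N·c) + f = 58²/(18 × 0.011) + 58 = 3364/0.198 + 58 ≈ 17047.9 mm ≈ 17.05 m.
Near limit Dn = s·(H − f)/(H + s − 2f) = 4300 × (17047.9 − 58) / (17047.9 + 4300 − 2 × 58) = 4300 × 16989.9 / 21231.9 ≈ 3440.9 mm ≈ 3.44 m.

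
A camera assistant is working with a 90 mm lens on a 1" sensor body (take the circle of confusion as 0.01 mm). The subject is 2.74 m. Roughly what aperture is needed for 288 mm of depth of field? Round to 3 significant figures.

f/16

Write h = H − f = f²/(N·c). The thin-lens limits are Dn = s·h/(h + (s−f)) and Df = s·h/(h − (s−f)), so DoF = Df − Dn = 2·s·(s−f)·h / (h² − (s−f)²).
That is a quadratic in h: DoF·h² − 2·s·(s−f)·h − DoF·(s−f)² = 0 ⇒ h = (s−f)·(s + √(s² + DoF²)) / DoF = 2650 × (2740 + √(2740² + 288²)) / 288 = 2650 × (2740 + 2755.09) / 288 ≈ 50562 mm.
Then N = f²/(c·h) = 90² / (0.01 × 50562) = 8100 / 505.62 ≈ 16.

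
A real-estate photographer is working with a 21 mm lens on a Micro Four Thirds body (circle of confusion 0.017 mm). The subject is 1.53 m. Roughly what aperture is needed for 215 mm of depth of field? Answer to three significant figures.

f/1.20

Write h = H − f = f²/(N·c). The thin-lens limits are Dn = s·h/(h + (s−f)) and Df = s·h/(h − (s−f)), so DoF = Df − Dn = 2·s·(s−f)·h / (h² − (s−f)²).
That is a quadratic in h: DoF·h² − 2·s·(s−f)·h − DoF·(s−f)² = 0 ⇒ h = (s−f)·(s + √(s² + DoF²)) / DoF = 1509 × (1530 + √(1530² + 215²)) / 215 = 1509 × (1530 + 1545.03) / 215 ≈ 21582 mm.
Then N = f²/(c·h) = 21² / (0.017 × 21582) = 441 / 366.90 ≈ 1.20.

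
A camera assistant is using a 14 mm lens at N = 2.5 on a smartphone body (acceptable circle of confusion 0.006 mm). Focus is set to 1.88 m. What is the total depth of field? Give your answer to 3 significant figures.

0.548 m

Hyperfocal distance H = f²/(N·c) + f = 14²/(2.5 × 0.006) + 14 = 196/0.015 + 14 ≈ 13080.7 mm ≈ 13.08 m.
Near limit Dn = s·(H − f)/(H + s − 2f) = 1880 × (13080.7 − 14) / (13080.7 + 1880 − 2 × 14) = 1880 × 13066.7 / 14932.7 ≈ 1645.07 mm.
Far limit Df = s·(H − f)/(H − s) = 1880 × (13080.7 − 14) / (13080.7 − 1880) = 1880 × 13066.7 / 11200.7 ≈ 2193.20 mm.
Depth of field = Df − Dn = 2193.20 − 1645.07 ≈ 548.13 mm ≈ 0.548 m.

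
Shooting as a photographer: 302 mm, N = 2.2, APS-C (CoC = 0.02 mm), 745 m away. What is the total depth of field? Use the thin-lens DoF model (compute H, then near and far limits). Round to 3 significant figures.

Hyperfocal distance H = f²/(N·c) + f = 302²/(2.2 × 0.02) + 302 = 91204/0.044 + 302 ≈ 2073120.2 mm ≈ 2073 m.
Near limit Dn = s·(H − f)/(H + s − 2f) = 745000 × (2073120.2 − 302) / (2073120.2 + 745000 − 2 × 302) = 745000 × 2072818.2 / 2817516.2 ≈ 548089 mm.
Far limit Df = s·(H − f)/(H − s) = 745000 × (2073120.2 − 302) / (2073120.2 − 745000) = 745000 × 2072818.2 / 1328120.2 ≈ 1162733 mm.
Depth of field = Df − Dn = 1162733 − 548089 ≈ 614644 mm ≈ 615 m.

615 m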